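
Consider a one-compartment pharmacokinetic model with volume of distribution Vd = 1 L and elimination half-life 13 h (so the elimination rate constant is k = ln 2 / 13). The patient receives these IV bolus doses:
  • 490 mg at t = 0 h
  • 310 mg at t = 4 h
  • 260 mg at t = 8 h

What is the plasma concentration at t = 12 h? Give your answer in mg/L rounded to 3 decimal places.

k = ln 2 / 13 = 0.05332 per h
Dose 1 (490 mg at t=0 h): 490·exp(−0.05332·12) = 258.418 mg/L
Dose 2 (310 mg at t=4 h): 310·exp(−0.05332·8) = 202.354 mg/L
Dose 3 (260 mg at t=8 h): 260·exp(−0.05332·4) = 210.063 mg/L
C(12) = 258.418 + 202.354 + 210.063 = 670.835 mg/L

670.835 mg/L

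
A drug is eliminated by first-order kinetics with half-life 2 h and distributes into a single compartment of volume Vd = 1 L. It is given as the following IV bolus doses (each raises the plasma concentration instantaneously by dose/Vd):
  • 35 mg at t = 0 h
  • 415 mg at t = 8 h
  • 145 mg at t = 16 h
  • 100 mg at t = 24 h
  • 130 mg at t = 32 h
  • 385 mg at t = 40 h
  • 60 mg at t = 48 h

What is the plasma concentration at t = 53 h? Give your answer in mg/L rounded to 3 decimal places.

14.955 mg/L

k = ln 2 / 2 = 0.34657 per h
Dose 1 (35 mg at t=0 h): 35·exp(−0.34657·53) = 0.000 mg/L
Dose 2 (415 mg at t=8 h): 415·exp(−0.34657·45) = 0.000 mg/L
Dose 3 (145 mg at t=16 h): 145·exp(−0.34657·37) = 0.000 mg/L
Dose 4 (100 mg at t=24 h): 100·exp(−0.34657·29) = 0.004 mg/L
Dose 5 (130 mg at t=32 h): 130·exp(−0.34657·21) = 0.090 mg/L
Dose 6 (385 mg at t=40 h): 385·exp(−0.34657·13) = 4.254 mg/L
Dose 7 (60 mg at t=48 h): 60·exp(−0.34657·5) = 10.607 mg/L
C(53) = 0.000 + 0.000 + 0.000 + 0.004 + 0.090 + 4.254 + 10.607 = 14.955 mg/L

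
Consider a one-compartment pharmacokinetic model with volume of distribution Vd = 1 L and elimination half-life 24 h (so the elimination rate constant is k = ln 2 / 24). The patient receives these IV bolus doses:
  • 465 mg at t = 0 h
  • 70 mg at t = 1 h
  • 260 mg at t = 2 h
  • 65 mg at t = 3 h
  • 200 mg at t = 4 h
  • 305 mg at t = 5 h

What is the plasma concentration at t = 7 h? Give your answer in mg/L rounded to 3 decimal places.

1192.978 mg/L

k = ln 2 / 24 = 0.02888 per h
Dose 1 (465 mg at t=0 h): 465·exp(−0.02888·7) = 379.885 mg/L
Dose 2 (70 mg at t=1 h): 70·exp(−0.02888·6) = 58.863 mg/L
Dose 3 (260 mg at t=2 h): 260·exp(−0.02888·5) = 225.040 mg/L
Dose 4 (65 mg at t=3 h): 65·exp(−0.02888·4) = 57.908 mg/L
Dose 5 (200 mg at t=4 h): 200·exp(−0.02888·3) = 183.401 mg/L
Dose 6 (305 mg at t=5 h): 305·exp(−0.02888·2) = 287.882 mg/L
C(7) = 379.885 + 58.863 + 225.040 + 57.908 + 183.401 + 287.882 = 1192.978 mg/L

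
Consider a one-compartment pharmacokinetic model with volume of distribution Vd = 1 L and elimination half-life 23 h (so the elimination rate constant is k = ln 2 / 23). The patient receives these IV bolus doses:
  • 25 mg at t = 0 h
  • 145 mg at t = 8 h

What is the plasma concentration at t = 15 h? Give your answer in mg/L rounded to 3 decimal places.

133.330 mg/L

k = ln 2 / 23 = 0.03014 per h
Dose 1 (25 mg at t=0 h): 25·exp(−0.03014·15) = 15.908 mg/L
Dose 2 (145 mg at t=8 h): 145·exp(−0.03014·7) = 117.422 mg/L
C(15) = 15.908 + 117.422 = 133.330 mg/L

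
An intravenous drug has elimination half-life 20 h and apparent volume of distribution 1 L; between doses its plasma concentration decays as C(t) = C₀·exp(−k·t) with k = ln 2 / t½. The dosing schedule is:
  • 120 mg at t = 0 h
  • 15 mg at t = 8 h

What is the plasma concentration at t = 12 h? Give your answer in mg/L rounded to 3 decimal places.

92.229 mg/L

k = ln 2 / 20 = 0.03466 per h
Dose 1 (120 mg at t=0 h): 120·exp(−0.03466·12) = 79.170 mg/L
Dose 2 (15 mg at t=8 h): 15·exp(−0.03466·4) = 13.058 mg/L
C(12) = 79.170 + 13.058 = 92.229 mg/L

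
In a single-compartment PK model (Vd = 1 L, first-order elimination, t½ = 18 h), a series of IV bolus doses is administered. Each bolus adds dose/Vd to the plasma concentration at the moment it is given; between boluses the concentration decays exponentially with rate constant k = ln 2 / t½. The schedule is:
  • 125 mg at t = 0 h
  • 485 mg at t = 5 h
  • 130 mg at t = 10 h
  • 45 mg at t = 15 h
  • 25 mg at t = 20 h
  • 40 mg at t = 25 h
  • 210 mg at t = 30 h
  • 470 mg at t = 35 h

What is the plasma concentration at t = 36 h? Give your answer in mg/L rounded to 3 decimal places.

k = ln 2 / 18 = 0.03851 per h
Dose 1 (125 mg at t=0 h): 125·exp(−0.03851·36) = 31.250 mg/L
Dose 2 (485 mg at t=5 h): 485·exp(−0.03851·31) = 146.995 mg/L
Dose 3 (130 mg at t=10 h): 130·exp(−0.03851·26) = 47.766 mg/L
Dose 4 (45 mg at t=15 h): 45·exp(−0.03851·21) = 20.045 mg/L
Dose 5 (25 mg at t=20 h): 25·exp(−0.03851·16) = 13.501 mg/L
Dose 6 (40 mg at t=25 h): 40·exp(−0.03851·11) = 26.188 mg/L
Dose 7 (210 mg at t=30 h): 210·exp(−0.03851·6) = 166.677 mg/L
Dose 8 (470 mg at t=35 h): 470·exp(−0.03851·1) = 452.245 mg/L
C(36) = 31.250 + 146.995 + 47.766 + 20.045 + 13.501 + 26.188 + 166.677 + 452.245 = 904.667 mg/L

904.667 mg/L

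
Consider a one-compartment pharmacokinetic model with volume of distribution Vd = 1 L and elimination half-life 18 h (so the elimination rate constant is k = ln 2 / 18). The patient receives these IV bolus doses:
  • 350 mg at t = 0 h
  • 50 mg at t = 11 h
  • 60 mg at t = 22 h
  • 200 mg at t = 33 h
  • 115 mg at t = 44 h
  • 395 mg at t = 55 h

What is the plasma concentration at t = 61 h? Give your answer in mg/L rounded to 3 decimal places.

k = ln 2 / 18 = 0.03851 per h
Dose 1 (350 mg at t=0 h): 350·exp(−0.03851·61) = 33.413 mg/L
Dose 2 (50 mg at t=11 h): 50·exp(−0.03851·50) = 7.291 mg/L
Dose 3 (60 mg at t=22 h): 60·exp(−0.03851·39) = 13.363 mg/L
Dose 4 (200 mg at t=33 h): 200·exp(−0.03851·28) = 68.040 mg/L
Dose 5 (115 mg at t=44 h): 115·exp(−0.03851·17) = 59.757 mg/L
Dose 6 (395 mg at t=55 h): 395·exp(−0.03851·6) = 313.512 mg/L
C(61) = 33.413 + 7.291 + 13.363 + 68.040 + 59.757 + 313.512 = 495.376 mg/L

495.376 mg/L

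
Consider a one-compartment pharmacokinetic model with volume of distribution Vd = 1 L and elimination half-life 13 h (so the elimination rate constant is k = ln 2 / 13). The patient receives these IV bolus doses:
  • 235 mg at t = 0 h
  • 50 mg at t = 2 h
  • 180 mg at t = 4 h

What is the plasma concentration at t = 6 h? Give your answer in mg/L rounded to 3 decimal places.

k = ln 2 / 13 = 0.05332 per h
Dose 1 (235 mg at t=0 h): 235·exp(−0.05332·6) = 170.660 mg/L
Dose 2 (50 mg at t=2 h): 50·exp(−0.05332·4) = 40.397 mg/L
Dose 3 (180 mg at t=4 h): 180·exp(−0.05332·2) = 161.793 mg/L
C(6) = 170.660 + 40.397 + 161.793 = 372.850 mg/L

372.850 mg/L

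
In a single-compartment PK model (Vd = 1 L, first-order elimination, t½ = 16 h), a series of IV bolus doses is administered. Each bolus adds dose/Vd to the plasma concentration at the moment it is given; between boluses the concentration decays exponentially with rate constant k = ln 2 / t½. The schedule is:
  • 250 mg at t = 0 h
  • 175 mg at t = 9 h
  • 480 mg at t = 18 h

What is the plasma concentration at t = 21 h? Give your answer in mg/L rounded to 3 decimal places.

626.212 mg/L

k = ln 2 / 16 = 0.04332 per h
Dose 1 (250 mg at t=0 h): 250·exp(−0.04332·21) = 100.656 mg/L
Dose 2 (175 mg at t=9 h): 175·exp(−0.04332·12) = 104.056 mg/L
Dose 3 (480 mg at t=18 h): 480·exp(−0.04332·3) = 421.501 mg/L
C(21) = 100.656 + 104.056 + 421.501 = 626.212 mg/L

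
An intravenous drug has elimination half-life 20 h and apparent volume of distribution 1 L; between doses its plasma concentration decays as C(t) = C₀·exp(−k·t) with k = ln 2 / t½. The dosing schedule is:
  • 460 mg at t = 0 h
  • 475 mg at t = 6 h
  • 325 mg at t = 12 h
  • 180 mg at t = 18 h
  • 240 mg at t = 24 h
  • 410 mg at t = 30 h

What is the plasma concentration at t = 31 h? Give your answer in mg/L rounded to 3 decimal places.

1224.083 mg/L

k = ln 2 / 20 = 0.03466 per h
Dose 1 (460 mg at t=0 h): 460·exp(−0.03466·31) = 157.095 mg/L
Dose 2 (475 mg at t=6 h): 475·exp(−0.03466·25) = 199.713 mg/L
Dose 3 (325 mg at t=12 h): 325·exp(−0.03466·19) = 168.231 mg/L
Dose 4 (180 mg at t=18 h): 180·exp(−0.03466·13) = 114.710 mg/L
Dose 5 (240 mg at t=24 h): 240·exp(−0.03466·7) = 188.300 mg/L
Dose 6 (410 mg at t=30 h): 410·exp(−0.03466·1) = 396.034 mg/L
C(31) = 157.095 + 199.713 + 168.231 + 114.710 + 188.300 + 396.034 = 1224.083 mg/L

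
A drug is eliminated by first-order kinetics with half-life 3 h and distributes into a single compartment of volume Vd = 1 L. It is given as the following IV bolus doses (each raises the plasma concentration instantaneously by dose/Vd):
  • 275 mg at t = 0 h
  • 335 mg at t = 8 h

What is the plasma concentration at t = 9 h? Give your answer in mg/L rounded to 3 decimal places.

k = ln 2 / 3 = 0.23105 per h
Dose 1 (275 mg at t=0 h): 275·exp(−0.23105·9) = 34.375 mg/L
Dose 2 (335 mg at t=8 h): 335·exp(−0.23105·1) = 265.890 mg/L
C(9) = 34.375 + 265.890 = 300.265 mg/L

300.265 mg/L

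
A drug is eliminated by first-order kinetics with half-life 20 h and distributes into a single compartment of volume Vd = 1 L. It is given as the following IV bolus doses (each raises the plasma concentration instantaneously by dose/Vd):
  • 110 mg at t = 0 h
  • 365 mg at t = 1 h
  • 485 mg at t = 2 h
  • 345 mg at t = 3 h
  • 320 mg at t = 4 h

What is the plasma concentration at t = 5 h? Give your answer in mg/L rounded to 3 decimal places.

k = ln 2 / 20 = 0.03466 per h
Dose 1 (110 mg at t=0 h): 110·exp(−0.03466·5) = 92.499 mg/L
Dose 2 (365 mg at t=1 h): 365·exp(−0.03466·4) = 317.751 mg/L
Dose 3 (485 mg at t=2 h): 485·exp(−0.03466·3) = 437.106 mg/L
Dose 4 (345 mg at t=3 h): 345·exp(−0.03466·2) = 321.896 mg/L
Dose 5 (320 mg at t=4 h): 320·exp(−0.03466·1) = 309.100 mg/L
C(5) = 92.499 + 317.751 + 437.106 + 321.896 + 309.100 = 1478.352 mg/L

1478.352 mg/L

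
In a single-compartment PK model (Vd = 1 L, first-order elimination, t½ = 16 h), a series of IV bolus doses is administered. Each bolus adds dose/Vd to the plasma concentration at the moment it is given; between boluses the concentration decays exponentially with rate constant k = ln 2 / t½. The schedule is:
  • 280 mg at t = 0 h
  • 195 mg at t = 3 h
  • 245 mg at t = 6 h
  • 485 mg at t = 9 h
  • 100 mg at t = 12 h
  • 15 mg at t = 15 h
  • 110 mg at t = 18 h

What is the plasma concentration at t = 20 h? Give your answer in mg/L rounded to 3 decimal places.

k = ln 2 / 16 = 0.04332 per h
Dose 1 (280 mg at t=0 h): 280·exp(−0.04332·20) = 117.725 mg/L
Dose 2 (195 mg at t=3 h): 195·exp(−0.04332·17) = 93.366 mg/L
Dose 3 (245 mg at t=6 h): 245·exp(−0.04332·14) = 133.587 mg/L
Dose 4 (485 mg at t=9 h): 485·exp(−0.04332·11) = 301.151 mg/L
Dose 5 (100 mg at t=12 h): 100·exp(−0.04332·8) = 70.711 mg/L
Dose 6 (15 mg at t=15 h): 15·exp(−0.04332·5) = 12.079 mg/L
Dose 7 (110 mg at t=18 h): 110·exp(−0.04332·2) = 100.870 mg/L
C(20) = 117.725 + 93.366 + 133.587 + 301.151 + 70.711 + 12.079 + 100.870 = 829.489 mg/L

829.489 mg/L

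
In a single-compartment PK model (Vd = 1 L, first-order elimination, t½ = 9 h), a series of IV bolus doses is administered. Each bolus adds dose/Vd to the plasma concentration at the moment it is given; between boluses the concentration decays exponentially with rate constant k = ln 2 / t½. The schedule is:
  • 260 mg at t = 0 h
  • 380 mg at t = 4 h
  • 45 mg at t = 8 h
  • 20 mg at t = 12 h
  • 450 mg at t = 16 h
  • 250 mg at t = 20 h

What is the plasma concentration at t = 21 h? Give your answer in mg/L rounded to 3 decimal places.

k = ln 2 / 9 = 0.07702 per h
Dose 1 (260 mg at t=0 h): 260·exp(−0.07702·21) = 51.591 mg/L
Dose 2 (380 mg at t=4 h): 380·exp(−0.07702·17) = 102.606 mg/L
Dose 3 (45 mg at t=8 h): 45·exp(−0.07702·13) = 16.535 mg/L
Dose 4 (20 mg at t=12 h): 20·exp(−0.07702·9) = 10.000 mg/L
Dose 5 (450 mg at t=16 h): 450·exp(−0.07702·5) = 306.178 mg/L
Dose 6 (250 mg at t=20 h): 250·exp(−0.07702·1) = 231.469 mg/L
C(21) = 51.591 + 102.606 + 16.535 + 10.000 + 306.178 + 231.469 = 718.377 mg/L

718.377 mg/L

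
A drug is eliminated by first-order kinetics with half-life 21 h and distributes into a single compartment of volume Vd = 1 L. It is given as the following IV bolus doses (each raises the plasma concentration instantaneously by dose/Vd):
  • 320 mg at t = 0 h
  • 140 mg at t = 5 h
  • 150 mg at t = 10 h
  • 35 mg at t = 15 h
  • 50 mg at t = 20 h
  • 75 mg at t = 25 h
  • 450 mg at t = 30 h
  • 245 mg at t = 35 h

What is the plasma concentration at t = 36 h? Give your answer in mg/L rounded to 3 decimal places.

k = ln 2 / 21 = 0.03301 per h
Dose 1 (320 mg at t=0 h): 320·exp(−0.03301·36) = 97.521 mg/L
Dose 2 (140 mg at t=5 h): 140·exp(−0.03301·31) = 50.321 mg/L
Dose 3 (150 mg at t=10 h): 150·exp(−0.03301·26) = 63.590 mg/L
Dose 4 (35 mg at t=15 h): 35·exp(−0.03301·21) = 17.500 mg/L
Dose 5 (50 mg at t=20 h): 50·exp(−0.03301·16) = 29.486 mg/L
Dose 6 (75 mg at t=25 h): 75·exp(−0.03301·11) = 52.165 mg/L
Dose 7 (450 mg at t=30 h): 450·exp(−0.03301·6) = 369.151 mg/L
Dose 8 (245 mg at t=35 h): 245·exp(−0.03301·1) = 237.045 mg/L
C(36) = 97.521 + 50.321 + 63.590 + 17.500 + 29.486 + 52.165 + 369.151 + 237.045 = 916.779 mg/L

916.779 mg/L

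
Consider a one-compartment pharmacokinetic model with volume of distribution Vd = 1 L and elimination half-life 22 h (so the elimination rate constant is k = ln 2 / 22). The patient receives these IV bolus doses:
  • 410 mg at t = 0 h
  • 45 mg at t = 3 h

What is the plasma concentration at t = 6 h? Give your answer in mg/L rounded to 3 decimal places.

k = ln 2 / 22 = 0.03151 per h
Dose 1 (410 mg at t=0 h): 410·exp(−0.03151·6) = 339.379 mg/L
Dose 2 (45 mg at t=3 h): 45·exp(−0.03151·3) = 40.941 mg/L
C(6) = 339.379 + 40.941 = 380.320 mg/L

380.320 mg/L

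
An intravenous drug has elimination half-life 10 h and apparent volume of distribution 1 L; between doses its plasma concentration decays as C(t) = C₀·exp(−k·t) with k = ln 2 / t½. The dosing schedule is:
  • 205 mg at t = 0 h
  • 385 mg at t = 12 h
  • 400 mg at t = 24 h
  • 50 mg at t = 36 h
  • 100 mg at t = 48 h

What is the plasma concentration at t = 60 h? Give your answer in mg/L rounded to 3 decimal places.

k = ln 2 / 10 = 0.06931 per h
Dose 1 (205 mg at t=0 h): 205·exp(−0.06931·60) = 3.203 mg/L
Dose 2 (385 mg at t=12 h): 385·exp(−0.06931·48) = 13.820 mg/L
Dose 3 (400 mg at t=24 h): 400·exp(−0.06931·36) = 32.988 mg/L
Dose 4 (50 mg at t=36 h): 50·exp(−0.06931·24) = 9.473 mg/L
Dose 5 (100 mg at t=48 h): 100·exp(−0.06931·12) = 43.528 mg/L
C(60) = 3.203 + 13.820 + 32.988 + 9.473 + 43.528 = 103.012 mg/L

103.012 mg/L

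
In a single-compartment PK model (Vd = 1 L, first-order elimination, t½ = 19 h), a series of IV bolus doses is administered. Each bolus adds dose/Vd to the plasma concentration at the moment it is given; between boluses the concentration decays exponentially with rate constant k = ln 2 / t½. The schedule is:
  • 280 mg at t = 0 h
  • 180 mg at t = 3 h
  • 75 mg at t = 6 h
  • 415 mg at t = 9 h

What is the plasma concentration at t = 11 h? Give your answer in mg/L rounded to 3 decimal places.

770.178 mg/L

k = ln 2 / 19 = 0.03648 per h
Dose 1 (280 mg at t=0 h): 280·exp(−0.03648·11) = 187.447 mg/L
Dose 2 (180 mg at t=3 h): 180·exp(−0.03648·8) = 134.438 mg/L
Dose 3 (75 mg at t=6 h): 75·exp(−0.03648·5) = 62.495 mg/L
Dose 4 (415 mg at t=9 h): 415·exp(−0.03648·2) = 385.799 mg/L
C(11) = 187.447 + 134.438 + 62.495 + 385.799 = 770.178 mg/L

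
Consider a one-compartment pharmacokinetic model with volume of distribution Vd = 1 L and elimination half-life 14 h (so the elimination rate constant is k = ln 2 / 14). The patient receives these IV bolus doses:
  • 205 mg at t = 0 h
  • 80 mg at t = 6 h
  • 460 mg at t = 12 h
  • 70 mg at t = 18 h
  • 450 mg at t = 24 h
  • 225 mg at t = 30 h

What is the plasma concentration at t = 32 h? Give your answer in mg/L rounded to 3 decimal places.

k = ln 2 / 14 = 0.04951 per h
Dose 1 (205 mg at t=0 h): 205·exp(−0.04951·32) = 42.042 mg/L
Dose 2 (80 mg at t=6 h): 80·exp(−0.04951·26) = 22.082 mg/L
Dose 3 (460 mg at t=12 h): 460·exp(−0.04951·20) = 170.889 mg/L
Dose 4 (70 mg at t=18 h): 70·exp(−0.04951·14) = 35.000 mg/L
Dose 5 (450 mg at t=24 h): 450·exp(−0.04951·8) = 302.828 mg/L
Dose 6 (225 mg at t=30 h): 225·exp(−0.04951·2) = 203.788 mg/L
C(32) = 42.042 + 22.082 + 170.889 + 35.000 + 302.828 + 203.788 = 776.629 mg/L

776.629 mg/L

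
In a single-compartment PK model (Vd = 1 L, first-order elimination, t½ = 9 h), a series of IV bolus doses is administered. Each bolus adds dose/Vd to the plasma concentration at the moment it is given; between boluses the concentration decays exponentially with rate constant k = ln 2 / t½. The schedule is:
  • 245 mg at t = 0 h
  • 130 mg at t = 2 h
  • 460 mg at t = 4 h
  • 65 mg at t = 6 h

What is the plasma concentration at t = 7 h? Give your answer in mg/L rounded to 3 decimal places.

k = ln 2 / 9 = 0.07702 per h
Dose 1 (245 mg at t=0 h): 245·exp(−0.07702·7) = 142.900 mg/L
Dose 2 (130 mg at t=2 h): 130·exp(−0.07702·5) = 88.451 mg/L
Dose 3 (460 mg at t=4 h): 460·exp(−0.07702·3) = 365.102 mg/L
Dose 4 (65 mg at t=6 h): 65·exp(−0.07702·1) = 60.182 mg/L
C(7) = 142.900 + 88.451 + 365.102 + 60.182 = 656.635 mg/L

656.635 mg/L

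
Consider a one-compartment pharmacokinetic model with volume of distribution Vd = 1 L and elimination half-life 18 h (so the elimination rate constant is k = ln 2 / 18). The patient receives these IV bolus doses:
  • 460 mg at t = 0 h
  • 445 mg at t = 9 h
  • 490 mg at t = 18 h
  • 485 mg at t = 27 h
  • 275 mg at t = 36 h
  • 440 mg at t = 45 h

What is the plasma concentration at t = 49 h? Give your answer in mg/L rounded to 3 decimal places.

k = ln 2 / 18 = 0.03851 per h
Dose 1 (460 mg at t=0 h): 460·exp(−0.03851·49) = 69.709 mg/L
Dose 2 (445 mg at t=9 h): 445·exp(−0.03851·40) = 95.368 mg/L
Dose 3 (490 mg at t=18 h): 490·exp(−0.03851·31) = 148.510 mg/L
Dose 4 (485 mg at t=27 h): 485·exp(−0.03851·22) = 207.882 mg/L
Dose 5 (275 mg at t=36 h): 275·exp(−0.03851·13) = 166.695 mg/L
Dose 6 (440 mg at t=45 h): 440·exp(−0.03851·4) = 377.187 mg/L
C(49) = 69.709 + 95.368 + 148.510 + 207.882 + 166.695 + 377.187 = 1065.351 mg/L

1065.351 mg/L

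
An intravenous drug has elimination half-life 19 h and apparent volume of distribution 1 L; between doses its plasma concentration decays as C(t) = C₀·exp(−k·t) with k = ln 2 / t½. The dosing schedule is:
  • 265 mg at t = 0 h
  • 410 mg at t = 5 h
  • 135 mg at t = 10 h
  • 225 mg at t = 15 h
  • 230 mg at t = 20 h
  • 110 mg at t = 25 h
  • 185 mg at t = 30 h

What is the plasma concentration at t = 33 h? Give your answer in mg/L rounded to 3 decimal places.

793.265 mg/L

k = ln 2 / 19 = 0.03648 per h
Dose 1 (265 mg at t=0 h): 265·exp(−0.03648·33) = 79.507 mg/L
Dose 2 (410 mg at t=5 h): 410·exp(−0.03648·28) = 147.625 mg/L
Dose 3 (135 mg at t=10 h): 135·exp(−0.03648·23) = 58.335 mg/L
Dose 4 (225 mg at t=15 h): 225·exp(−0.03648·18) = 116.680 mg/L
Dose 5 (230 mg at t=20 h): 230·exp(−0.03648·13) = 143.140 mg/L
Dose 6 (110 mg at t=25 h): 110·exp(−0.03648·8) = 82.157 mg/L
Dose 7 (185 mg at t=30 h): 185·exp(−0.03648·3) = 165.821 mg/L
C(33) = 79.507 + 147.625 + 58.335 + 116.680 + 143.140 + 82.157 + 165.821 = 793.265 mg/L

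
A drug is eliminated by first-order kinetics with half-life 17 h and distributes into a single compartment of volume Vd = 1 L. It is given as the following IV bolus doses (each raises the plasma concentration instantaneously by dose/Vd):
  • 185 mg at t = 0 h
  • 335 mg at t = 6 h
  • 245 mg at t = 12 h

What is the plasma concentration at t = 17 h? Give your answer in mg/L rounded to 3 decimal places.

k = ln 2 / 17 = 0.04077 per h
Dose 1 (185 mg at t=0 h): 185·exp(−0.04077·17) = 92.500 mg/L
Dose 2 (335 mg at t=6 h): 335·exp(−0.04077·11) = 213.925 mg/L
Dose 3 (245 mg at t=12 h): 245·exp(−0.04077·5) = 199.815 mg/L
C(17) = 92.500 + 213.925 + 199.815 = 506.239 mg/L

506.239 mg/L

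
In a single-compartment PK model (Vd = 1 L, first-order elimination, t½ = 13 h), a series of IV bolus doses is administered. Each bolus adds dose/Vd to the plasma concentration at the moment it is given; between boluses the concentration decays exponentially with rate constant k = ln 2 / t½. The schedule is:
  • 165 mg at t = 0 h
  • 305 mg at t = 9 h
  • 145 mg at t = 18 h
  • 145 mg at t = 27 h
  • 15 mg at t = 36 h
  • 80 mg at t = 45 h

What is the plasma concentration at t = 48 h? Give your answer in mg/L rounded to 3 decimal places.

203.587 mg/L

k = ln 2 / 13 = 0.05332 per h
Dose 1 (165 mg at t=0 h): 165·exp(−0.05332·48) = 12.764 mg/L
Dose 2 (305 mg at t=9 h): 305·exp(−0.05332·39) = 38.125 mg/L
Dose 3 (145 mg at t=18 h): 145·exp(−0.05332·30) = 29.288 mg/L
Dose 4 (145 mg at t=27 h): 145·exp(−0.05332·21) = 47.325 mg/L
Dose 5 (15 mg at t=36 h): 15·exp(−0.05332·12) = 7.911 mg/L
Dose 6 (80 mg at t=45 h): 80·exp(−0.05332·3) = 68.174 mg/L
C(48) = 12.764 + 38.125 + 29.288 + 47.325 + 7.911 + 68.174 = 203.587 mg/L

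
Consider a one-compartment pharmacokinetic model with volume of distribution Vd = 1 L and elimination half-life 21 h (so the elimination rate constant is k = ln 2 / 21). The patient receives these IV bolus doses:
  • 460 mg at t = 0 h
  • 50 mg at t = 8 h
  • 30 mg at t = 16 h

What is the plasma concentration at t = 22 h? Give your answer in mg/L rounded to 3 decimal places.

278.640 mg/L

k = ln 2 / 21 = 0.03301 per h
Dose 1 (460 mg at t=0 h): 460·exp(−0.03301·22) = 222.532 mg/L
Dose 2 (50 mg at t=8 h): 50·exp(−0.03301·14) = 31.498 mg/L
Dose 3 (30 mg at t=16 h): 30·exp(−0.03301·6) = 24.610 mg/L
C(22) = 222.532 + 31.498 + 24.610 = 278.640 mg/L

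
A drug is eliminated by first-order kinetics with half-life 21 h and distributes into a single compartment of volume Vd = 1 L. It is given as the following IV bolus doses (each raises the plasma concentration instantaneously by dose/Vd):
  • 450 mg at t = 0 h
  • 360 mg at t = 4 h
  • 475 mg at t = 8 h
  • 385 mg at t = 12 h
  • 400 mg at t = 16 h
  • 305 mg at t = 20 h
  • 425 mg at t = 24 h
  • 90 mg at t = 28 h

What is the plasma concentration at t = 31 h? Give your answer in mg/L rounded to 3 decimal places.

1612.149 mg/L

k = ln 2 / 21 = 0.03301 per h
Dose 1 (450 mg at t=0 h): 450·exp(−0.03301·31) = 161.747 mg/L
Dose 2 (360 mg at t=4 h): 360·exp(−0.03301·27) = 147.660 mg/L
Dose 3 (475 mg at t=8 h): 475·exp(−0.03301·23) = 222.328 mg/L
Dose 4 (385 mg at t=12 h): 385·exp(−0.03301·19) = 205.637 mg/L
Dose 5 (400 mg at t=16 h): 400·exp(−0.03301·15) = 243.803 mg/L
Dose 6 (305 mg at t=20 h): 305·exp(−0.03301·11) = 212.138 mg/L
Dose 7 (425 mg at t=24 h): 425·exp(−0.03301·7) = 337.323 mg/L
Dose 8 (90 mg at t=28 h): 90·exp(−0.03301·3) = 81.515 mg/L
C(31) = 161.747 + 147.660 + 222.328 + 205.637 + 243.803 + 212.138 + 337.323 + 81.515 = 1612.149 mg/L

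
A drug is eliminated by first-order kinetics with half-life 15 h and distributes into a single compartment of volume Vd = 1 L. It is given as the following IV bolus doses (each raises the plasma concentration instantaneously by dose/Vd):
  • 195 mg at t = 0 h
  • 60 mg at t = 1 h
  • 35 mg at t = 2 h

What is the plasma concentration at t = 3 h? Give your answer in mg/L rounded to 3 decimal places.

257.880 mg/L

k = ln 2 / 15 = 0.04621 per h
Dose 1 (195 mg at t=0 h): 195·exp(−0.04621·3) = 169.757 mg/L
Dose 2 (60 mg at t=1 h): 60·exp(−0.04621·2) = 54.703 mg/L
Dose 3 (35 mg at t=2 h): 35·exp(−0.04621·1) = 33.419 mg/L
C(3) = 169.757 + 54.703 + 33.419 = 257.880 mg/L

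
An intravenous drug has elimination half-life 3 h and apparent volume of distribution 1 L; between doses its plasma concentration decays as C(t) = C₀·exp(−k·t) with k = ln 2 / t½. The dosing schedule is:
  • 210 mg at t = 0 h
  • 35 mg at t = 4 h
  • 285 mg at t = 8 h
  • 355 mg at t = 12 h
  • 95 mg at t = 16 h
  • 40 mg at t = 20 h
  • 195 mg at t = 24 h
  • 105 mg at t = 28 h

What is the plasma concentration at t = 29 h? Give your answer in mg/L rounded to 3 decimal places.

k = ln 2 / 3 = 0.23105 per h
Dose 1 (210 mg at t=0 h): 210·exp(−0.23105·29) = 0.258 mg/L
Dose 2 (35 mg at t=4 h): 35·exp(−0.23105·25) = 0.109 mg/L
Dose 3 (285 mg at t=8 h): 285·exp(−0.23105·21) = 2.227 mg/L
Dose 4 (355 mg at t=12 h): 355·exp(−0.23105·17) = 6.989 mg/L
Dose 5 (95 mg at t=16 h): 95·exp(−0.23105·13) = 4.713 mg/L
Dose 6 (40 mg at t=20 h): 40·exp(−0.23105·9) = 5.000 mg/L
Dose 7 (195 mg at t=24 h): 195·exp(−0.23105·5) = 61.421 mg/L
Dose 8 (105 mg at t=28 h): 105·exp(−0.23105·1) = 83.339 mg/L
C(29) = 0.258 + 0.109 + 2.227 + 6.989 + 4.713 + 5.000 + 61.421 + 83.339 = 164.054 mg/L

164.054 mg/L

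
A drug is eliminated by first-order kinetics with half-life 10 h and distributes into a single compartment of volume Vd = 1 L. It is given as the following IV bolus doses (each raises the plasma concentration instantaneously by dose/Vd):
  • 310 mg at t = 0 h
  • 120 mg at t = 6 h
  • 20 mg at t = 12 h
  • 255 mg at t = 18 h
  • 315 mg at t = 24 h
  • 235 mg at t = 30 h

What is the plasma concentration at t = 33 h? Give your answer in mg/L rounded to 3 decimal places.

504.447 mg/L

k = ln 2 / 10 = 0.06931 per h
Dose 1 (310 mg at t=0 h): 310·exp(−0.06931·33) = 31.475 mg/L
Dose 2 (120 mg at t=6 h): 120·exp(−0.06931·27) = 18.467 mg/L
Dose 3 (20 mg at t=12 h): 20·exp(−0.06931·21) = 4.665 mg/L
Dose 4 (255 mg at t=18 h): 255·exp(−0.06931·15) = 90.156 mg/L
Dose 5 (315 mg at t=24 h): 315·exp(−0.06931·9) = 168.804 mg/L
Dose 6 (235 mg at t=30 h): 235·exp(−0.06931·3) = 190.879 mg/L
C(33) = 31.475 + 18.467 + 4.665 + 90.156 + 168.804 + 190.879 = 504.447 mg/L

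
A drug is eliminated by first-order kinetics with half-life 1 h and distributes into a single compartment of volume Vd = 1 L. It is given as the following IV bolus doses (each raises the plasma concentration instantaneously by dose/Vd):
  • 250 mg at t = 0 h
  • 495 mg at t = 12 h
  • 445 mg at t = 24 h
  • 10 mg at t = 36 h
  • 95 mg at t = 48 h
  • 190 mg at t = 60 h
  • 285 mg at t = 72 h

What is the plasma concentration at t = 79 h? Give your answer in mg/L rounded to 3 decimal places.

2.227 mg/L

k = ln 2 / 1 = 0.69315 per h
Dose 1 (250 mg at t=0 h): 250·exp(−0.69315·79) = 0.000 mg/L
Dose 2 (495 mg at t=12 h): 495·exp(−0.69315·67) = 0.000 mg/L
Dose 3 (445 mg at t=24 h): 445·exp(−0.69315·55) = 0.000 mg/L
Dose 4 (10 mg at t=36 h): 10·exp(−0.69315·43) = 0.000 mg/L
Dose 5 (95 mg at t=48 h): 95·exp(−0.69315·31) = 0.000 mg/L
Dose 6 (190 mg at t=60 h): 190·exp(−0.69315·19) = 0.000 mg/L
Dose 7 (285 mg at t=72 h): 285·exp(−0.69315·7) = 2.227 mg/L
C(79) = 0.000 + 0.000 + 0.000 + 0.000 + 0.000 + 0.000 + 2.227 = 2.227 mg/L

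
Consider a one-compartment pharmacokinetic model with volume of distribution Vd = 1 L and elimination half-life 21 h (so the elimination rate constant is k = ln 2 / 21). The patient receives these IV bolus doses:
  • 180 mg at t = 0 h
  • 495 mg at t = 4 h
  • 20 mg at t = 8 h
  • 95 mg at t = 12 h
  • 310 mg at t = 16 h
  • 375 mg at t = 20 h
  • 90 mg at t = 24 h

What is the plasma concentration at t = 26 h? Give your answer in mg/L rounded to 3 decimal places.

1001.386 mg/L

k = ln 2 / 21 = 0.03301 per h
Dose 1 (180 mg at t=0 h): 180·exp(−0.03301·26) = 76.308 mg/L
Dose 2 (495 mg at t=4 h): 495·exp(−0.03301·22) = 239.464 mg/L
Dose 3 (20 mg at t=8 h): 20·exp(−0.03301·18) = 11.041 mg/L
Dose 4 (95 mg at t=12 h): 95·exp(−0.03301·14) = 59.846 mg/L
Dose 5 (310 mg at t=16 h): 310·exp(−0.03301·10) = 222.851 mg/L
Dose 6 (375 mg at t=20 h): 375·exp(−0.03301·6) = 307.626 mg/L
Dose 7 (90 mg at t=24 h): 90·exp(−0.03301·2) = 84.251 mg/L
C(26) = 76.308 + 239.464 + 11.041 + 59.846 + 222.851 + 307.626 + 84.251 = 1001.386 mg/L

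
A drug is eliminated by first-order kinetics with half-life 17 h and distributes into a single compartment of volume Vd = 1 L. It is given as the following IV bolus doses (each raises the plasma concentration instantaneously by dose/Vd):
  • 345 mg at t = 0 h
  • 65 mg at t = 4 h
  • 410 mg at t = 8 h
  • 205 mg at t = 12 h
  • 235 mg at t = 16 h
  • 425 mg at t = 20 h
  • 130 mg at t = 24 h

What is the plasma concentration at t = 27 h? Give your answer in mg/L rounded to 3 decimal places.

k = ln 2 / 17 = 0.04077 per h
Dose 1 (345 mg at t=0 h): 345·exp(−0.04077·27) = 114.739 mg/L
Dose 2 (65 mg at t=4 h): 65·exp(−0.04077·23) = 25.447 mg/L
Dose 3 (410 mg at t=8 h): 410·exp(−0.04077·19) = 188.946 mg/L
Dose 4 (205 mg at t=12 h): 205·exp(−0.04077·15) = 111.209 mg/L
Dose 5 (235 mg at t=16 h): 235·exp(−0.04077·11) = 150.066 mg/L
Dose 6 (425 mg at t=20 h): 425·exp(−0.04077·7) = 319.474 mg/L
Dose 7 (130 mg at t=24 h): 130·exp(−0.04077·3) = 115.032 mg/L
C(27) = 114.739 + 25.447 + 188.946 + 111.209 + 150.066 + 319.474 + 115.032 = 1024.915 mg/L

1024.915 mg/L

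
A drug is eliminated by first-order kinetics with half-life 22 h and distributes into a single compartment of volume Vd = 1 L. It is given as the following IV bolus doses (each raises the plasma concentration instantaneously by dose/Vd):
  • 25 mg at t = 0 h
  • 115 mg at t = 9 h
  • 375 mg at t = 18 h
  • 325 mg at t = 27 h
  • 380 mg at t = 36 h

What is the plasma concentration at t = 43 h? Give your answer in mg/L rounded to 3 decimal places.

717.542 mg/L

k = ln 2 / 22 = 0.03151 per h
Dose 1 (25 mg at t=0 h): 25·exp(−0.03151·43) = 6.450 mg/L
Dose 2 (115 mg at t=9 h): 115·exp(−0.03151·34) = 39.398 mg/L
Dose 3 (375 mg at t=18 h): 375·exp(−0.03151·25) = 170.589 mg/L
Dose 4 (325 mg at t=27 h): 325·exp(−0.03151·16) = 196.315 mg/L
Dose 5 (380 mg at t=36 h): 380·exp(−0.03151·7) = 304.790 mg/L
C(43) = 6.450 + 39.398 + 170.589 + 196.315 + 304.790 = 717.542 mg/L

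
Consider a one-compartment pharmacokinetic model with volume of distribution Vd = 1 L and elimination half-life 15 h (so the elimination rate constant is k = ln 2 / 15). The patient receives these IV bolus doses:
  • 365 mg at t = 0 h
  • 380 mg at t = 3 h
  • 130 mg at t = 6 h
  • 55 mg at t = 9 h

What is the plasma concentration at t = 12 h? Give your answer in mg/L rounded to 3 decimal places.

606.746 mg/L

k = ln 2 / 15 = 0.04621 per h
Dose 1 (365 mg at t=0 h): 365·exp(−0.04621·12) = 209.637 mg/L
Dose 2 (380 mg at t=3 h): 380·exp(−0.04621·9) = 250.707 mg/L
Dose 3 (130 mg at t=6 h): 130·exp(−0.04621·6) = 98.522 mg/L
Dose 4 (55 mg at t=9 h): 55·exp(−0.04621·3) = 47.880 mg/L
C(12) = 209.637 + 250.707 + 98.522 + 47.880 = 606.746 mg/L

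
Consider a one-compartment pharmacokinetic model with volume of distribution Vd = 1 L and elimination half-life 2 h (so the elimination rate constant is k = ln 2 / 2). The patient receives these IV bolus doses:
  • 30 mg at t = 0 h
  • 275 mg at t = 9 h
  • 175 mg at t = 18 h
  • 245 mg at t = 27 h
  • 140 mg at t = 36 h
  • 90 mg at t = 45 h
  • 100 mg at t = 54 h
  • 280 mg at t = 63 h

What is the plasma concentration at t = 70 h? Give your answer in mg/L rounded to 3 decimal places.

k = ln 2 / 2 = 0.34657 per h
Dose 1 (30 mg at t=0 h): 30·exp(−0.34657·70) = 0.000 mg/L
Dose 2 (275 mg at t=9 h): 275·exp(−0.34657·61) = 0.000 mg/L
Dose 3 (175 mg at t=18 h): 175·exp(−0.34657·52) = 0.000 mg/L
Dose 4 (245 mg at t=27 h): 245·exp(−0.34657·43) = 0.000 mg/L
Dose 5 (140 mg at t=36 h): 140·exp(−0.34657·34) = 0.001 mg/L
Dose 6 (90 mg at t=45 h): 90·exp(−0.34657·25) = 0.016 mg/L
Dose 7 (100 mg at t=54 h): 100·exp(−0.34657·16) = 0.391 mg/L
Dose 8 (280 mg at t=63 h): 280·exp(−0.34657·7) = 24.749 mg/L
C(70) = 0.000 + 0.000 + 0.000 + 0.000 + 0.001 + 0.016 + 0.391 + 24.749 = 25.156 mg/L

25.156 mg/L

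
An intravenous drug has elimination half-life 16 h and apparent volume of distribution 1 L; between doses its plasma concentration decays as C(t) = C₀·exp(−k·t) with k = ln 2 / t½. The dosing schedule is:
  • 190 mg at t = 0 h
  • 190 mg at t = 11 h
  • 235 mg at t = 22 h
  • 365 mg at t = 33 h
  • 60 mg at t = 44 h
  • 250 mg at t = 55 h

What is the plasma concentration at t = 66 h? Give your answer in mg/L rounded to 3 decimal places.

k = ln 2 / 16 = 0.04332 per h
Dose 1 (190 mg at t=0 h): 190·exp(−0.04332·66) = 10.889 mg/L
Dose 2 (190 mg at t=11 h): 190·exp(−0.04332·55) = 17.537 mg/L
Dose 3 (235 mg at t=22 h): 235·exp(−0.04332·44) = 34.933 mg/L
Dose 4 (365 mg at t=33 h): 365·exp(−0.04332·33) = 87.381 mg/L
Dose 5 (60 mg at t=44 h): 60·exp(−0.04332·22) = 23.133 mg/L
Dose 6 (250 mg at t=55 h): 250·exp(−0.04332·11) = 155.232 mg/L
C(66) = 10.889 + 17.537 + 34.933 + 87.381 + 23.133 + 155.232 = 329.106 mg/L

329.106 mg/L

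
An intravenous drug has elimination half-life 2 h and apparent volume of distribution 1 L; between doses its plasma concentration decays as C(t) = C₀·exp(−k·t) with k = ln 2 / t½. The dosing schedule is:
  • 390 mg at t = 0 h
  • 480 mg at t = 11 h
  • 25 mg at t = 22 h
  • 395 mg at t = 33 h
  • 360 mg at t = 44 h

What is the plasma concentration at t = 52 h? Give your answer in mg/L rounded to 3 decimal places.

23.047 mg/L

k = ln 2 / 2 = 0.34657 per h
Dose 1 (390 mg at t=0 h): 390·exp(−0.34657·52) = 0.000 mg/L
Dose 2 (480 mg at t=11 h): 480·exp(−0.34657·41) = 0.000 mg/L
Dose 3 (25 mg at t=22 h): 25·exp(−0.34657·30) = 0.001 mg/L
Dose 4 (395 mg at t=33 h): 395·exp(−0.34657·19) = 0.546 mg/L
Dose 5 (360 mg at t=44 h): 360·exp(−0.34657·8) = 22.500 mg/L
C(52) = 0.000 + 0.000 + 0.001 + 0.546 + 22.500 = 23.047 mg/L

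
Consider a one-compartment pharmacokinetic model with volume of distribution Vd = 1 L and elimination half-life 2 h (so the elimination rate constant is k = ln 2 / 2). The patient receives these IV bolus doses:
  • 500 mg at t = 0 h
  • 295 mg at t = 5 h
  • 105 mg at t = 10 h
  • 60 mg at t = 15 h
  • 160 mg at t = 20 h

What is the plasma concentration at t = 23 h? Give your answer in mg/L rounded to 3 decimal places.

k = ln 2 / 2 = 0.34657 per h
Dose 1 (500 mg at t=0 h): 500·exp(−0.34657·23) = 0.173 mg/L
Dose 2 (295 mg at t=5 h): 295·exp(−0.34657·18) = 0.576 mg/L
Dose 3 (105 mg at t=10 h): 105·exp(−0.34657·13) = 1.160 mg/L
Dose 4 (60 mg at t=15 h): 60·exp(−0.34657·8) = 3.750 mg/L
Dose 5 (160 mg at t=20 h): 160·exp(−0.34657·3) = 56.569 mg/L
C(23) = 0.173 + 0.576 + 1.160 + 3.750 + 56.569 = 62.227 mg/L

62.227 mg/L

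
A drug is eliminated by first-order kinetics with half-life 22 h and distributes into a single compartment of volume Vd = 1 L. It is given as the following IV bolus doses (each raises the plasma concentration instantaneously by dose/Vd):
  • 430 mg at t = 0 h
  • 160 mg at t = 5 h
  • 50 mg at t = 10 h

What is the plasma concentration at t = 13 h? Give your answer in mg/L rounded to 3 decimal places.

k = ln 2 / 22 = 0.03151 per h
Dose 1 (430 mg at t=0 h): 430·exp(−0.03151·13) = 285.487 mg/L
Dose 2 (160 mg at t=5 h): 160·exp(−0.03151·8) = 124.353 mg/L
Dose 3 (50 mg at t=10 h): 50·exp(−0.03151·3) = 45.490 mg/L
C(13) = 285.487 + 124.353 + 45.490 = 455.330 mg/L

455.330 mg/L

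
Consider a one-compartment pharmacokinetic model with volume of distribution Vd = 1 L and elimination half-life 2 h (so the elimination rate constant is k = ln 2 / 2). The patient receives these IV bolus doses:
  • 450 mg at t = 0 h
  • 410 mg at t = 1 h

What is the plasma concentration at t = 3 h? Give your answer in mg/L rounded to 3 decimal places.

k = ln 2 / 2 = 0.34657 per h
Dose 1 (450 mg at t=0 h): 450·exp(−0.34657·3) = 159.099 mg/L
Dose 2 (410 mg at t=1 h): 410·exp(−0.34657·2) = 205.000 mg/L
C(3) = 159.099 + 205.000 = 364.099 mg/L

364.099 mg/L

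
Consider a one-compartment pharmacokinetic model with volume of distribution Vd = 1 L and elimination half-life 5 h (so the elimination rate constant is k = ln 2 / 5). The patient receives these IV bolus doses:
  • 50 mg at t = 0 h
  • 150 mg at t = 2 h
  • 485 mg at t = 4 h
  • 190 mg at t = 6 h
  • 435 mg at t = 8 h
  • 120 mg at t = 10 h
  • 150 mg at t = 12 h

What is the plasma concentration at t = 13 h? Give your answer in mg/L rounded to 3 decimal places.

679.422 mg/L

k = ln 2 / 5 = 0.13863 per h
Dose 1 (50 mg at t=0 h): 50·exp(−0.13863·13) = 8.247 mg/L
Dose 2 (150 mg at t=2 h): 150·exp(−0.13863·11) = 32.646 mg/L
Dose 3 (485 mg at t=4 h): 485·exp(−0.13863·9) = 139.280 mg/L
Dose 4 (190 mg at t=6 h): 190·exp(−0.13863·7) = 71.997 mg/L
Dose 5 (435 mg at t=8 h): 435·exp(−0.13863·5) = 217.500 mg/L
Dose 6 (120 mg at t=10 h): 120·exp(−0.13863·3) = 79.170 mg/L
Dose 7 (150 mg at t=12 h): 150·exp(−0.13863·1) = 130.583 mg/L
C(13) = 8.247 + 32.646 + 139.280 + 71.997 + 217.500 + 79.170 + 130.583 = 679.422 mg/L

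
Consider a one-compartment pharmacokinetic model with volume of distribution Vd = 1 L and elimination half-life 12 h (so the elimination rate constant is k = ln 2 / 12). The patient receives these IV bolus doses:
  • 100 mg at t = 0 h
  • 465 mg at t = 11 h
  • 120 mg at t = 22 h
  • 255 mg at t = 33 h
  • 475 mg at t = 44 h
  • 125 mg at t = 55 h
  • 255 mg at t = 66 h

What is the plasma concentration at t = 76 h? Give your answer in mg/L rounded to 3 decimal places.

k = ln 2 / 12 = 0.05776 per h
Dose 1 (100 mg at t=0 h): 100·exp(−0.05776·76) = 1.240 mg/L
Dose 2 (465 mg at t=11 h): 465·exp(−0.05776·65) = 10.886 mg/L
Dose 3 (120 mg at t=22 h): 120·exp(−0.05776·54) = 5.303 mg/L
Dose 4 (255 mg at t=33 h): 255·exp(−0.05776·43) = 21.274 mg/L
Dose 5 (475 mg at t=44 h): 475·exp(−0.05776·32) = 74.808 mg/L
Dose 6 (125 mg at t=55 h): 125·exp(−0.05776·21) = 37.163 mg/L
Dose 7 (255 mg at t=66 h): 255·exp(−0.05776·10) = 143.114 mg/L
C(76) = 1.240 + 10.886 + 5.303 + 21.274 + 74.808 + 37.163 + 143.114 = 293.788 mg/L

293.788 mg/L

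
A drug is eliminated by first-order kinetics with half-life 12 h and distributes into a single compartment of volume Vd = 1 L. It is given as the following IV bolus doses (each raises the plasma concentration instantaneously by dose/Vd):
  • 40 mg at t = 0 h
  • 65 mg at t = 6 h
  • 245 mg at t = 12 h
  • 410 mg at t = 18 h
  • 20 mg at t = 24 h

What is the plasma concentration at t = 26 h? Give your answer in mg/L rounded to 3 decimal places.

k = ln 2 / 12 = 0.05776 per h
Dose 1 (40 mg at t=0 h): 40·exp(−0.05776·26) = 8.909 mg/L
Dose 2 (65 mg at t=6 h): 65·exp(−0.05776·20) = 20.474 mg/L
Dose 3 (245 mg at t=12 h): 245·exp(−0.05776·14) = 109.135 mg/L
Dose 4 (410 mg at t=18 h): 410·exp(−0.05776·8) = 258.284 mg/L
Dose 5 (20 mg at t=24 h): 20·exp(−0.05776·2) = 17.818 mg/L
C(26) = 8.909 + 20.474 + 109.135 + 258.284 + 17.818 = 414.620 mg/L

414.620 mg/L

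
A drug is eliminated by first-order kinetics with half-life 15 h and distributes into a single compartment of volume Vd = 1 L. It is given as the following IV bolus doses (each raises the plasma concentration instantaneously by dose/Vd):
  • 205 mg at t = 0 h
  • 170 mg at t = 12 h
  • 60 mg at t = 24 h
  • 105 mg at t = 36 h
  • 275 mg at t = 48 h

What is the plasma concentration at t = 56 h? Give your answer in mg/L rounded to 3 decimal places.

283.027 mg/L

k = ln 2 / 15 = 0.04621 per h
Dose 1 (205 mg at t=0 h): 205·exp(−0.04621·56) = 15.414 mg/L
Dose 2 (170 mg at t=12 h): 170·exp(−0.04621·44) = 22.255 mg/L
Dose 3 (60 mg at t=24 h): 60·exp(−0.04621·32) = 13.676 mg/L
Dose 4 (105 mg at t=36 h): 105·exp(−0.04621·20) = 41.669 mg/L
Dose 5 (275 mg at t=48 h): 275·exp(−0.04621·8) = 190.013 mg/L
C(56) = 15.414 + 22.255 + 13.676 + 41.669 + 190.013 = 283.027 mg/L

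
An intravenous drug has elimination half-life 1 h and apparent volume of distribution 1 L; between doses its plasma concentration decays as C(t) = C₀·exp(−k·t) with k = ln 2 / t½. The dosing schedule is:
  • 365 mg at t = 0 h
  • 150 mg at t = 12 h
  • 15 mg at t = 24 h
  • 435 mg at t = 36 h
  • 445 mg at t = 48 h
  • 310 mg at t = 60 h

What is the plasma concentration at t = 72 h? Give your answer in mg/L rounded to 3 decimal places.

k = ln 2 / 1 = 0.69315 per h
Dose 1 (365 mg at t=0 h): 365·exp(−0.69315·72) = 0.000 mg/L
Dose 2 (150 mg at t=12 h): 150·exp(−0.69315·60) = 0.000 mg/L
Dose 3 (15 mg at t=24 h): 15·exp(−0.69315·48) = 0.000 mg/L
Dose 4 (435 mg at t=36 h): 435·exp(−0.69315·36) = 0.000 mg/L
Dose 5 (445 mg at t=48 h): 445·exp(−0.69315·24) = 0.000 mg/L
Dose 6 (310 mg at t=60 h): 310·exp(−0.69315·12) = 0.076 mg/L
C(72) = 0.000 + 0.000 + 0.000 + 0.000 + 0.000 + 0.076 = 0.076 mg/L

0.076 mg/L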